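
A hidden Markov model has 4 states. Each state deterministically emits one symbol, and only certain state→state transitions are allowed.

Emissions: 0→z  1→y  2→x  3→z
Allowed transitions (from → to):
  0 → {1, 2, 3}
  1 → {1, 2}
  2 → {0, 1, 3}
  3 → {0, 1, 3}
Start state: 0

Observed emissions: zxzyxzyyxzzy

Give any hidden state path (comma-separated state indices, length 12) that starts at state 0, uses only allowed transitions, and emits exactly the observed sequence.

  pos 0: z in {0,3}, choose 0; start
  pos 1: x in {2}, choose 2; 0->2 ok
  pos 2: z in {0,3}, choose 3; 2->3 ok
  pos 3: y in {1}, choose 1; 3->1 ok
  pos 4: x in {2}, choose 2; 1->2 ok
  pos 5: z in {0,3}, choose 3; 2->3 ok
  pos 6: y in {1}, choose 1; 3->1 ok
  pos 7: y in {1}, choose 1; 1->1 ok
  pos 8: x in {2}, choose 2; 1->2 ok
  pos 9: z in {0,3}, choose 3; 2->3 ok
  pos 10: z in {0,3}, choose 0; 3->0 ok
  pos 11: y in {1}, choose 1; 0->1 ok

0,2,3,1,2,3,1,1,2,3,0,1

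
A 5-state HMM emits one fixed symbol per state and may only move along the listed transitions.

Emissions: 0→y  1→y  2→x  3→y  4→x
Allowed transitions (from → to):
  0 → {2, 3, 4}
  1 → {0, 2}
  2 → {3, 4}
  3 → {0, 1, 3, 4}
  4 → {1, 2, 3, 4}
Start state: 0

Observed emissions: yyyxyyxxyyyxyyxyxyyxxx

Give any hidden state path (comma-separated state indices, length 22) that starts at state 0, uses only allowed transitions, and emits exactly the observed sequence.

  0: obs=y cand={0,1,3} pick 0 [start]
  1: obs=y cand={0,1,3} pick 3 [0->3 ok]
  2: obs=y cand={0,1,3} pick 0 [3->0 ok]
  3: obs=x cand={2,4} pick 2 [0->2 ok]
  4: obs=y cand={0,1,3} pick 3 [2->3 ok]
  5: obs=y cand={0,1,3} pick 0 [3->0 ok]
  6: obs=x cand={2,4} pick 4 [0->4 ok]
  7: obs=x cand={2,4} pick 4 [4->4 ok]
  8: obs=y cand={0,1,3} pick 3 [4->3 ok]
  9: obs=y cand={0,1,3} pick 3 [3->3 ok]
  10: obs=y cand={0,1,3} pick 0 [3->0 ok]
  11: obs=x cand={2,4} pick 4 [0->4 ok]
  12: obs=y cand={0,1,3} pick 1 [4->1 ok]
  13: obs=y cand={0,1,3} pick 0 [1->0 ok]
  14: obs=x cand={2,4} pick 4 [0->4 ok]
  15: obs=y cand={0,1,3} pick 3 [4->3 ok]
  16: obs=x cand={2,4} pick 4 [3->4 ok]
  17: obs=y cand={0,1,3} pick 1 [4->1 ok]
  18: obs=y cand={0,1,3} pick 0 [1->0 ok]
  19: obs=x cand={2,4} pick 4 [0->4 ok]
  20: obs=x cand={2,4} pick 4 [4->4 ok]
  21: obs=x cand={2,4} pick 4 [4->4 ok]

0,3,0,2,3,0,4,4,3,3,0,4,1,0,4,3,4,1,0,4,4,4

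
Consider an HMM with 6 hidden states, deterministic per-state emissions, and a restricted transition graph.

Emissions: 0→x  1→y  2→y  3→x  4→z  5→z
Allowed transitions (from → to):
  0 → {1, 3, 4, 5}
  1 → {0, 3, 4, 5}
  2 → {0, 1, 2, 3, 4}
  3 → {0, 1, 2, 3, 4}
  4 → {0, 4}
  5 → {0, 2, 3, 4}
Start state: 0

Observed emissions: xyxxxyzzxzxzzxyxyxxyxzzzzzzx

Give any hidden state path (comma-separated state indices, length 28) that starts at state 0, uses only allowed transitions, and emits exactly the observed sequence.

0,1,3,0,3,1,4,4,0,5,3,4,4,0,1,3,2,0,3,1,0,4,4,4,4,4,4,0

  0: obs=x cand={0,3} pick 0 [start]
  1: obs=y cand={1,2} pick 1 [0->1 ok]
  2: obs=x cand={0,3} pick 3 [1->3 ok]
  3: obs=x cand={0,3} pick 0 [3->0 ok]
  4: obs=x cand={0,3} pick 3 [0->3 ok]
  5: obs=y cand={1,2} pick 1 [3->1 ok]
  6: obs=z cand={4,5} pick 4 [1->4 ok]
  7: obs=z cand={4,5} pick 4 [4->4 ok]
  8: obs=x cand={0,3} pick 0 [4->0 ok]
  9: obs=z cand={4,5} pick 5 [0->5 ok]
  10: obs=x cand={0,3} pick 3 [5->3 ok]
  11: obs=z cand={4,5} pick 4 [3->4 ok]
  12: obs=z cand={4,5} pick 4 [4->4 ok]
  13: obs=x cand={0,3} pick 0 [4->0 ok]
  14: obs=y cand={1,2} pick 1 [0->1 ok]
  15: obs=x cand={0,3} pick 3 [1->3 ok]
  16: obs=y cand={1,2} pick 2 [3->2 ok]
  17: obs=x cand={0,3} pick 0 [2->0 ok]
  18: obs=x cand={0,3} pick 3 [0->3 ok]
  19: obs=y cand={1,2} pick 1 [3->1 ok]
  20: obs=x cand={0,3} pick 0 [1->0 ok]
  21: obs=z cand={4,5} pick 4 [0->4 ok]
  22: obs=z cand={4,5} pick 4 [4->4 ok]
  23: obs=z cand={4,5} pick 4 [4->4 ok]
  24: obs=z cand={4,5} pick 4 [4->4 ok]
  25: obs=z cand={4,5} pick 4 [4->4 ok]
  26: obs=z cand={4,5} pick 4 [4->4 ok]
  27: obs=x cand={0,3} pick 0 [4->0 ok]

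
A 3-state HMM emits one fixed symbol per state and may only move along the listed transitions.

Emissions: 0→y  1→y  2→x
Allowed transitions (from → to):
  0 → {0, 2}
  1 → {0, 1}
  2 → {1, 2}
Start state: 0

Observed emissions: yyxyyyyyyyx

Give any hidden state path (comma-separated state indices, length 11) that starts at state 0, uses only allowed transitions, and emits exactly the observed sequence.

  0: obs=y cand={0,1} pick 0 [start]
  1: obs=y cand={0,1} pick 0 [0->0 ok]
  2: obs=x cand={2} pick 2 [0->2 ok]
  3: obs=y cand={0,1} pick 1 [2->1 ok]
  4: obs=y cand={0,1} pick 1 [1->1 ok]
  5: obs=y cand={0,1} pick 1 [1->1 ok]
  6: obs=y cand={0,1} pick 1 [1->1 ok]
  7: obs=y cand={0,1} pick 0 [1->0 ok]
  8: obs=y cand={0,1} pick 0 [0->0 ok]
  9: obs=y cand={0,1} pick 0 [0->0 ok]
  10: obs=x cand={2} pick 2 [0->2 ok]

0,0,2,1,1,1,1,0,0,0,2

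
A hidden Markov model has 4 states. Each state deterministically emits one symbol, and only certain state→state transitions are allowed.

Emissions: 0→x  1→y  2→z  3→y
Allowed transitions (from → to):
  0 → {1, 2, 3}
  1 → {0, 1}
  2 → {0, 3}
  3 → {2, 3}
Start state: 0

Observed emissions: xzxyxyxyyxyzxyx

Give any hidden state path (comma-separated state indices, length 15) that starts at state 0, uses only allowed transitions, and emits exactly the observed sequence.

  0: obs=x cand={0} pick 0 [start]
  1: obs=z cand={2} pick 2 [0->2 ok]
  2: obs=x cand={0} pick 0 [2->0 ok]
  3: obs=y cand={1,3} pick 1 [0->1 ok]
  4: obs=x cand={0} pick 0 [1->0 ok]
  5: obs=y cand={1,3} pick 1 [0->1 ok]
  6: obs=x cand={0} pick 0 [1->0 ok]
  7: obs=y cand={1,3} pick 1 [0->1 ok]
  8: obs=y cand={1,3} pick 1 [1->1 ok]
  9: obs=x cand={0} pick 0 [1->0 ok]
  10: obs=y cand={1,3} pick 3 [0->3 ok]
  11: obs=z cand={2} pick 2 [3->2 ok]
  12: obs=x cand={0} pick 0 [2->0 ok]
  13: obs=y cand={1,3} pick 1 [0->1 ok]
  14: obs=x cand={0} pick 0 [1->0 ok]

0,2,0,1,0,1,0,1,1,0,3,2,0,1,0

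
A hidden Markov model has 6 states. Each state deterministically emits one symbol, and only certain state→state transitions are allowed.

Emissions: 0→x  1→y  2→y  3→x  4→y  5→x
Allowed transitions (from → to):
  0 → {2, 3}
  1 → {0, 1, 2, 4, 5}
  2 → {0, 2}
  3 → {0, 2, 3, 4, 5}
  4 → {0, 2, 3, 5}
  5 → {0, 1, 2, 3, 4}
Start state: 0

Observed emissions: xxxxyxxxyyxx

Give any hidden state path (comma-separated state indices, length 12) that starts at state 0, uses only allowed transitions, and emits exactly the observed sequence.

  t0 'x' -> {0,3,5}, take 0 (start)
  t1 'x' -> {0,3,5}, take 3 (0->3 ok)
  t2 'x' -> {0,3,5}, take 3 (3->3 ok)
  t3 'x' -> {0,3,5}, take 5 (3->5 ok)
  t4 'y' -> {1,2,4}, take 1 (5->1 ok)
  t5 'x' -> {0,3,5}, take 0 (1->0 ok)
  t6 'x' -> {0,3,5}, take 3 (0->3 ok)
  t7 'x' -> {0,3,5}, take 5 (3->5 ok)
  t8 'y' -> {1,2,4}, take 2 (5->2 ok)
  t9 'y' -> {1,2,4}, take 2 (2->2 ok)
  t10 'x' -> {0,3,5}, take 0 (2->0 ok)
  t11 'x' -> {0,3,5}, take 3 (0->3 ok)

0,3,3,5,1,0,3,5,2,2,0,3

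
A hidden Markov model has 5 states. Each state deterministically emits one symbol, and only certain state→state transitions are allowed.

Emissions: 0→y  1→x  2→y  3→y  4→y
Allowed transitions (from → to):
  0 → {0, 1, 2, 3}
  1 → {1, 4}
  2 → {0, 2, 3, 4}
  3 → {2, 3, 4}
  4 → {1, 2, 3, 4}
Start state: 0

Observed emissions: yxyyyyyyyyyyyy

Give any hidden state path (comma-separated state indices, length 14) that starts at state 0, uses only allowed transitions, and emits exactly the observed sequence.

  pos 0: y in {0,2,3,4}, choose 0; start
  pos 1: x in {1}, choose 1; 0->1 ok
  pos 2: y in {0,2,3,4}, choose 4; 1->4 ok
  pos 3: y in {0,2,3,4}, choose 4; 4->4 ok
  pos 4: y in {0,2,3,4}, choose 2; 4->2 ok
  pos 5: y in {0,2,3,4}, choose 2; 2->2 ok
  pos 6: y in {0,2,3,4}, choose 2; 2->2 ok
  pos 7: y in {0,2,3,4}, choose 4; 2->4 ok
  pos 8: y in {0,2,3,4}, choose 3; 4->3 ok
  pos 9: y in {0,2,3,4}, choose 2; 3->2 ok
  pos 10: y in {0,2,3,4}, choose 4; 2->4 ok
  pos 11: y in {0,2,3,4}, choose 3; 4->3 ok
  pos 12: y in {0,2,3,4}, choose 3; 3->3 ok
  pos 13: y in {0,2,3,4}, choose 3; 3->3 ok

0,1,4,4,2,2,2,4,3,2,4,3,3,3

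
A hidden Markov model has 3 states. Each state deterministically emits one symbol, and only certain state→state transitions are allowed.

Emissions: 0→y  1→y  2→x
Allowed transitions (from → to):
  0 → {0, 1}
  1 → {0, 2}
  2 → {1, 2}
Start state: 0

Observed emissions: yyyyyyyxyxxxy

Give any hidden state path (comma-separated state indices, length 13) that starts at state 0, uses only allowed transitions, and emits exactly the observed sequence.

  [0] y  {0,1}  => 0  start
  [1] y  {0,1}  => 0  0->0 ok
  [2] y  {0,1}  => 0  0->0 ok
  [3] y  {0,1}  => 0  0->0 ok
  [4] y  {0,1}  => 0  0->0 ok
  [5] y  {0,1}  => 0  0->0 ok
  [6] y  {0,1}  => 1  0->1 ok
  [7] x  {2}  => 2  1->2 ok
  [8] y  {0,1}  => 1  2->1 ok
  [9] x  {2}  => 2  1->2 ok
  [10] x  {2}  => 2  2->2 ok
  [11] x  {2}  => 2  2->2 ok
  [12] y  {0,1}  => 1  2->1 ok

0,0,0,0,0,0,1,2,1,2,2,2,1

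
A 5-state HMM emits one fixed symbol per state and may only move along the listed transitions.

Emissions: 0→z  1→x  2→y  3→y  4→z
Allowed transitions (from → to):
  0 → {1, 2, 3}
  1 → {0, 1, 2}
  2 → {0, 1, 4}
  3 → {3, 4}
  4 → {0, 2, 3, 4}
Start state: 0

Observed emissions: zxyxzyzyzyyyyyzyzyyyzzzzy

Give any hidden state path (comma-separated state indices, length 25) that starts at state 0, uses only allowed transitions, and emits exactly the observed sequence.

  [0] z  {0,4}  => 0  start
  [1] x  {1}  => 1  0->1 ok
  [2] y  {2,3}  => 2  1->2 ok
  [3] x  {1}  => 1  2->1 ok
  [4] z  {0,4}  => 0  1->0 ok
  [5] y  {2,3}  => 2  0->2 ok
  [6] z  {0,4}  => 0  2->0 ok
  [7] y  {2,3}  => 2  0->2 ok
  [8] z  {0,4}  => 4  2->4 ok
  [9] y  {2,3}  => 3  4->3 ok
  [10] y  {2,3}  => 3  3->3 ok
  [11] y  {2,3}  => 3  3->3 ok
  [12] y  {2,3}  => 3  3->3 ok
  [13] y  {2,3}  => 3  3->3 ok
  [14] z  {0,4}  => 4  3->4 ok
  [15] y  {2,3}  => 3  4->3 ok
  [16] z  {0,4}  => 4  3->4 ok
  [17] y  {2,3}  => 3  4->3 ok
  [18] y  {2,3}  => 3  3->3 ok
  [19] y  {2,3}  => 3  3->3 ok
  [20] z  {0,4}  => 4  3->4 ok
  [21] z  {0,4}  => 4  4->4 ok
  [22] z  {0,4}  => 4  4->4 ok
  [23] z  {0,4}  => 0  4->0 ok
  [24] y  {2,3}  => 3  0->3 ok

0,1,2,1,0,2,0,2,4,3,3,3,3,3,4,3,4,3,3,3,4,4,4,0,3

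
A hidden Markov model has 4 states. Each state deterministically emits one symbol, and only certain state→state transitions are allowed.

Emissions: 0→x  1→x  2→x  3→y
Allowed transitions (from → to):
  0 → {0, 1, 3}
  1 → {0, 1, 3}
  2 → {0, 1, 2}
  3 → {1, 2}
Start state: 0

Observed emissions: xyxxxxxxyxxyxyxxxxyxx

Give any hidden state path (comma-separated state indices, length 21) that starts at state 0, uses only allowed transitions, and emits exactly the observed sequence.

  0: obs=x cand={0,1,2} pick 0 [start]
  1: obs=y cand={3} pick 3 [0->3 ok]
  2: obs=x cand={0,1,2} pick 2 [3->2 ok]
  3: obs=x cand={0,1,2} pick 2 [2->2 ok]
  4: obs=x cand={0,1,2} pick 2 [2->2 ok]
  5: obs=x cand={0,1,2} pick 0 [2->0 ok]
  6: obs=x cand={0,1,2} pick 0 [0->0 ok]
  7: obs=x cand={0,1,2} pick 1 [0->1 ok]
  8: obs=y cand={3} pick 3 [1->3 ok]
  9: obs=x cand={0,1,2} pick 2 [3->2 ok]
  10: obs=x cand={0,1,2} pick 0 [2->0 ok]
  11: obs=y cand={3} pick 3 [0->3 ok]
  12: obs=x cand={0,1,2} pick 1 [3->1 ok]
  13: obs=y cand={3} pick 3 [1->3 ok]
  14: obs=x cand={0,1,2} pick 2 [3->2 ok]
  15: obs=x cand={0,1,2} pick 2 [2->2 ok]
  16: obs=x cand={0,1,2} pick 2 [2->2 ok]
  17: obs=x cand={0,1,2} pick 0 [2->0 ok]
  18: obs=y cand={3} pick 3 [0->3 ok]
  19: obs=x cand={0,1,2} pick 2 [3->2 ok]
  20: obs=x cand={0,1,2} pick 2 [2->2 ok]

0,3,2,2,2,0,0,1,3,2,0,3,1,3,2,2,2,0,3,2,2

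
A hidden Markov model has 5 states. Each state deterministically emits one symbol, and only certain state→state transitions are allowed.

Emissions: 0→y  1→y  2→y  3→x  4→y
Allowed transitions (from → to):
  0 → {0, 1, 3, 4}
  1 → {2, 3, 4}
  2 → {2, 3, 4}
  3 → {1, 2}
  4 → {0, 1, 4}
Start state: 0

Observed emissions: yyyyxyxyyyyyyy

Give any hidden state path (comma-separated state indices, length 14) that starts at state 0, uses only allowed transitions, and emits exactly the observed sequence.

  pos 0: y in {0,1,2,4}, choose 0; start
  pos 1: y in {0,1,2,4}, choose 0; 0->0 ok
  pos 2: y in {0,1,2,4}, choose 4; 0->4 ok
  pos 3: y in {0,1,2,4}, choose 1; 4->1 ok
  pos 4: x in {3}, choose 3; 1->3 ok
  pos 5: y in {0,1,2,4}, choose 1; 3->1 ok
  pos 6: x in {3}, choose 3; 1->3 ok
  pos 7: y in {0,1,2,4}, choose 1; 3->1 ok
  pos 8: y in {0,1,2,4}, choose 4; 1->4 ok
  pos 9: y in {0,1,2,4}, choose 1; 4->1 ok
  pos 10: y in {0,1,2,4}, choose 4; 1->4 ok
  pos 11: y in {0,1,2,4}, choose 1; 4->1 ok
  pos 12: y in {0,1,2,4}, choose 2; 1->2 ok
  pos 13: y in {0,1,2,4}, choose 2; 2->2 ok

0,0,4,1,3,1,3,1,4,1,4,1,2,2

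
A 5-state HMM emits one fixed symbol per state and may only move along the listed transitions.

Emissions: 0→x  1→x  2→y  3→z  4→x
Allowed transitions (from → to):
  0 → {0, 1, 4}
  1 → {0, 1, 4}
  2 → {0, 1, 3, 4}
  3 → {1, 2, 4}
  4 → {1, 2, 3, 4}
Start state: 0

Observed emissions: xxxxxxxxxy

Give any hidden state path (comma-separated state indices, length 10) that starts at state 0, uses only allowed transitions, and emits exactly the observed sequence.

  pos 0: x in {0,1,4}, choose 0; start
  pos 1: x in {0,1,4}, choose 4; 0->4 ok
  pos 2: x in {0,1,4}, choose 1; 4->1 ok
  pos 3: x in {0,1,4}, choose 4; 1->4 ok
  pos 4: x in {0,1,4}, choose 4; 4->4 ok
  pos 5: x in {0,1,4}, choose 4; 4->4 ok
  pos 6: x in {0,1,4}, choose 1; 4->1 ok
  pos 7: x in {0,1,4}, choose 0; 1->0 ok
  pos 8: x in {0,1,4}, choose 4; 0->4 ok
  pos 9: y in {2}, choose 2; 4->2 ok

0,4,1,4,4,4,1,0,4,2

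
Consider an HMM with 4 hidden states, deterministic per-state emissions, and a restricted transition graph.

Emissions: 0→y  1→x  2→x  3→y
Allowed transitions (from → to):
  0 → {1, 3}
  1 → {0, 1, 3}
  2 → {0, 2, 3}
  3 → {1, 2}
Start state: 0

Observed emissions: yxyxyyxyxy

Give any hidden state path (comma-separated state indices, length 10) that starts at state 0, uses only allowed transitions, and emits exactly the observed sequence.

  0: obs=y cand={0,3} pick 0 [start]
  1: obs=x cand={1,2} pick 1 [0->1 ok]
  2: obs=y cand={0,3} pick 3 [1->3 ok]
  3: obs=x cand={1,2} pick 1 [3->1 ok]
  4: obs=y cand={0,3} pick 0 [1->0 ok]
  5: obs=y cand={0,3} pick 3 [0->3 ok]
  6: obs=x cand={1,2} pick 1 [3->1 ok]
  7: obs=y cand={0,3} pick 0 [1->0 ok]
  8: obs=x cand={1,2} pick 1 [0->1 ok]
  9: obs=y cand={0,3} pick 0 [1->0 ok]

0,1,3,1,0,3,1,0,1,0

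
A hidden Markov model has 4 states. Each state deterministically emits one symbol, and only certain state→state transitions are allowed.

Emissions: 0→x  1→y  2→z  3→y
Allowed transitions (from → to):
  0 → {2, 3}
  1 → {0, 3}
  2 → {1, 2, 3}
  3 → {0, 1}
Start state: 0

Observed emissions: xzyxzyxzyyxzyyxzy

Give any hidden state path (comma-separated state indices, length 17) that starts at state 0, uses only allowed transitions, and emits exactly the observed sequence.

0,2,1,0,2,3,0,2,3,1,0,2,1,3,0,2,3

  pos 0: x in {0}, choose 0; start
  pos 1: z in {2}, choose 2; 0->2 ok
  pos 2: y in {1,3}, choose 1; 2->1 ok
  pos 3: x in {0}, choose 0; 1->0 ok
  pos 4: z in {2}, choose 2; 0->2 ok
  pos 5: y in {1,3}, choose 3; 2->3 ok
  pos 6: x in {0}, choose 0; 3->0 ok
  pos 7: z in {2}, choose 2; 0->2 ok
  pos 8: y in {1,3}, choose 3; 2->3 ok
  pos 9: y in {1,3}, choose 1; 3->1 ok
  pos 10: x in {0}, choose 0; 1->0 ok
  pos 11: z in {2}, choose 2; 0->2 ok
  pos 12: y in {1,3}, choose 1; 2->1 ok
  pos 13: y in {1,3}, choose 3; 1->3 ok
  pos 14: x in {0}, choose 0; 3->0 ok
  pos 15: z in {2}, choose 2; 0->2 ok
  pos 16: y in {1,3}, choose 3; 2->3 ok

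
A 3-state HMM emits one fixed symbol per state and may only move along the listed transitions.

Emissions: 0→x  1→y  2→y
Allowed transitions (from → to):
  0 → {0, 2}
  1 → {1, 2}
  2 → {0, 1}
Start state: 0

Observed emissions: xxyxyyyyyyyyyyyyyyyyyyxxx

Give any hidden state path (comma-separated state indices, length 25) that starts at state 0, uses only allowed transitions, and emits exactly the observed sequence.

0,0,2,0,2,1,2,1,1,2,1,1,1,2,1,1,1,2,1,1,1,2,0,0,0

  [0] x  {0}  => 0  start
  [1] x  {0}  => 0  0->0 ok
  [2] y  {1,2}  => 2  0->2 ok
  [3] x  {0}  => 0  2->0 ok
  [4] y  {1,2}  => 2  0->2 ok
  [5] y  {1,2}  => 1  2->1 ok
  [6] y  {1,2}  => 2  1->2 ok
  [7] y  {1,2}  => 1  2->1 ok
  [8] y  {1,2}  => 1  1->1 ok
  [9] y  {1,2}  => 2  1->2 ok
  [10] y  {1,2}  => 1  2->1 ok
  [11] y  {1,2}  => 1  1->1 ok
  [12] y  {1,2}  => 1  1->1 ok
  [13] y  {1,2}  => 2  1->2 ok
  [14] y  {1,2}  => 1  2->1 ok
  [15] y  {1,2}  => 1  1->1 ok
  [16] y  {1,2}  => 1  1->1 ok
  [17] y  {1,2}  => 2  1->2 ok
  [18] y  {1,2}  => 1  2->1 ok
  [19] y  {1,2}  => 1  1->1 ok
  [20] y  {1,2}  => 1  1->1 ok
  [21] y  {1,2}  => 2  1->2 ok
  [22] x  {0}  => 0  2->0 ok
  [23] x  {0}  => 0  0->0 ok
  [24] x  {0}  => 0  0->0 ok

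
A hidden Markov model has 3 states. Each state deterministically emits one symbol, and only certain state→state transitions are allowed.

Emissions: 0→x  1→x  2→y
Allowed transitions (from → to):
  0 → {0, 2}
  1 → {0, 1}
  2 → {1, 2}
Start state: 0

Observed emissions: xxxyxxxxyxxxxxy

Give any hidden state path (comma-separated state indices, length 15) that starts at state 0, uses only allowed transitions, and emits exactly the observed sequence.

0,0,0,2,1,0,0,0,2,1,1,1,1,0,2

  0: obs=x cand={0,1} pick 0 [start]
  1: obs=x cand={0,1} pick 0 [0->0 ok]
  2: obs=x cand={0,1} pick 0 [0->0 ok]
  3: obs=y cand={2} pick 2 [0->2 ok]
  4: obs=x cand={0,1} pick 1 [2->1 ok]
  5: obs=x cand={0,1} pick 0 [1->0 ok]
  6: obs=x cand={0,1} pick 0 [0->0 ok]
  7: obs=x cand={0,1} pick 0 [0->0 ok]
  8: obs=y cand={2} pick 2 [0->2 ok]
  9: obs=x cand={0,1} pick 1 [2->1 ok]
  10: obs=x cand={0,1} pick 1 [1->1 ok]
  11: obs=x cand={0,1} pick 1 [1->1 ok]
  12: obs=x cand={0,1} pick 1 [1->1 ok]
  13: obs=x cand={0,1} pick 0 [1->0 ok]
  14: obs=y cand={2} pick 2 [0->2 ok]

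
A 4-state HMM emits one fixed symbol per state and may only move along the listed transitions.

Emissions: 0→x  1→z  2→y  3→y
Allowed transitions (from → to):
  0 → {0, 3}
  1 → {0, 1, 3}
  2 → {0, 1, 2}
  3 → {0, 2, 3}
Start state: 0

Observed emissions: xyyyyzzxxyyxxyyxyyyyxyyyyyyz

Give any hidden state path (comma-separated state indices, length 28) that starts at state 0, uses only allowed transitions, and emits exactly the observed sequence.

0,3,3,3,2,1,1,0,0,3,3,0,0,3,2,0,3,3,2,2,0,3,3,3,3,3,2,1

  t0 'x' -> {0}, take 0 (start)
  t1 'y' -> {2,3}, take 3 (0->3 ok)
  t2 'y' -> {2,3}, take 3 (3->3 ok)
  t3 'y' -> {2,3}, take 3 (3->3 ok)
  t4 'y' -> {2,3}, take 2 (3->2 ok)
  t5 'z' -> {1}, take 1 (2->1 ok)
  t6 'z' -> {1}, take 1 (1->1 ok)
  t7 'x' -> {0}, take 0 (1->0 ok)
  t8 'x' -> {0}, take 0 (0->0 ok)
  t9 'y' -> {2,3}, take 3 (0->3 ok)
  t10 'y' -> {2,3}, take 3 (3->3 ok)
  t11 'x' -> {0}, take 0 (3->0 ok)
  t12 'x' -> {0}, take 0 (0->0 ok)
  t13 'y' -> {2,3}, take 3 (0->3 ok)
  t14 'y' -> {2,3}, take 2 (3->2 ok)
  t15 'x' -> {0}, take 0 (2->0 ok)
  t16 'y' -> {2,3}, take 3 (0->3 ok)
  t17 'y' -> {2,3}, take 3 (3->3 ok)
  t18 'y' -> {2,3}, take 2 (3->2 ok)
  t19 'y' -> {2,3}, take 2 (2->2 ok)
  t20 'x' -> {0}, take 0 (2->0 ok)
  t21 'y' -> {2,3}, take 3 (0->3 ok)
  t22 'y' -> {2,3}, take 3 (3->3 ok)
  t23 'y' -> {2,3}, take 3 (3->3 ok)
  t24 'y' -> {2,3}, take 3 (3->3 ok)
  t25 'y' -> {2,3}, take 3 (3->3 ok)
  t26 'y' -> {2,3}, take 2 (3->2 ok)
  t27 'z' -> {1}, take 1 (2->1 ok)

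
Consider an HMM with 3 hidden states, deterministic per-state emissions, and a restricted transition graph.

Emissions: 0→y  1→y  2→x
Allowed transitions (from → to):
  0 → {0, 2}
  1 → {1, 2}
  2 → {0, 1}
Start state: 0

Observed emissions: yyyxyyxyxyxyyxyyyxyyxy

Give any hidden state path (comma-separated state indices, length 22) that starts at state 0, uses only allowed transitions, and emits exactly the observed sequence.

0,0,0,2,1,1,2,0,2,0,2,1,1,2,0,0,0,2,0,0,2,1

  [0] y  {0,1}  => 0  start
  [1] y  {0,1}  => 0  0->0 ok
  [2] y  {0,1}  => 0  0->0 ok
  [3] x  {2}  => 2  0->2 ok
  [4] y  {0,1}  => 1  2->1 ok
  [5] y  {0,1}  => 1  1->1 ok
  [6] x  {2}  => 2  1->2 ok
  [7] y  {0,1}  => 0  2->0 ok
  [8] x  {2}  => 2  0->2 ok
  [9] y  {0,1}  => 0  2->0 ok
  [10] x  {2}  => 2  0->2 ok
  [11] y  {0,1}  => 1  2->1 ok
  [12] y  {0,1}  => 1  1->1 ok
  [13] x  {2}  => 2  1->2 ok
  [14] y  {0,1}  => 0  2->0 ok
  [15] y  {0,1}  => 0  0->0 ok
  [16] y  {0,1}  => 0  0->0 ok
  [17] x  {2}  => 2  0->2 ok
  [18] y  {0,1}  => 0  2->0 ok
  [19] y  {0,1}  => 0  0->0 ok
  [20] x  {2}  => 2  0->2 ok
  [21] y  {0,1}  => 1  2->1 ok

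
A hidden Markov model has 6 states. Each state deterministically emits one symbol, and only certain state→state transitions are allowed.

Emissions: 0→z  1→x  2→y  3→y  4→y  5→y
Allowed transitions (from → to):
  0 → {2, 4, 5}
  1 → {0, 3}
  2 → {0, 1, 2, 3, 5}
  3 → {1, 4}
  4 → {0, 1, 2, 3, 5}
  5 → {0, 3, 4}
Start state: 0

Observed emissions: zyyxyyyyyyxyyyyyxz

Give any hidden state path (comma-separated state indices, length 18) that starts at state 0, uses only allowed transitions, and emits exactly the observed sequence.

0,4,2,1,3,4,5,3,4,2,1,3,4,3,4,3,1,0

  pos 0: z in {0}, choose 0; start
  pos 1: y in {2,3,4,5}, choose 4; 0->4 ok
  pos 2: y in {2,3,4,5}, choose 2; 4->2 ok
  pos 3: x in {1}, choose 1; 2->1 ok
  pos 4: y in {2,3,4,5}, choose 3; 1->3 ok
  pos 5: y in {2,3,4,5}, choose 4; 3->4 ok
  pos 6: y in {2,3,4,5}, choose 5; 4->5 ok
  pos 7: y in {2,3,4,5}, choose 3; 5->3 ok
  pos 8: y in {2,3,4,5}, choose 4; 3->4 ok
  pos 9: y in {2,3,4,5}, choose 2; 4->2 ok
  pos 10: x in {1}, choose 1; 2->1 ok
  pos 11: y in {2,3,4,5}, choose 3; 1->3 ok
  pos 12: y in {2,3,4,5}, choose 4; 3->4 ok
  pos 13: y in {2,3,4,5}, choose 3; 4->3 ok
  pos 14: y in {2,3,4,5}, choose 4; 3->4 ok
  pos 15: y in {2,3,4,5}, choose 3; 4->3 ok
  pos 16: x in {1}, choose 1; 3->1 ok
  pos 17: z in {0}, choose 0; 1->0 ok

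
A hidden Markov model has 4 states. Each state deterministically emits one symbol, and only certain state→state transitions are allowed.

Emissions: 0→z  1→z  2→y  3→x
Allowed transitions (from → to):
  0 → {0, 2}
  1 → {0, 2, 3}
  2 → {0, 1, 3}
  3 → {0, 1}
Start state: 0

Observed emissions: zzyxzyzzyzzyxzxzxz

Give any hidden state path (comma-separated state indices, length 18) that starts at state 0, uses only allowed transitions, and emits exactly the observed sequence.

  t0 'z' -> {0,1}, take 0 (start)
  t1 'z' -> {0,1}, take 0 (0->0 ok)
  t2 'y' -> {2}, take 2 (0->2 ok)
  t3 'x' -> {3}, take 3 (2->3 ok)
  t4 'z' -> {0,1}, take 0 (3->0 ok)
  t5 'y' -> {2}, take 2 (0->2 ok)
  t6 'z' -> {0,1}, take 1 (2->1 ok)
  t7 'z' -> {0,1}, take 0 (1->0 ok)
  t8 'y' -> {2}, take 2 (0->2 ok)
  t9 'z' -> {0,1}, take 1 (2->1 ok)
  t10 'z' -> {0,1}, take 0 (1->0 ok)
  t11 'y' -> {2}, take 2 (0->2 ok)
  t12 'x' -> {3}, take 3 (2->3 ok)
  t13 'z' -> {0,1}, take 1 (3->1 ok)
  t14 'x' -> {3}, take 3 (1->3 ok)
  t15 'z' -> {0,1}, take 1 (3->1 ok)
  t16 'x' -> {3}, take 3 (1->3 ok)
  t17 'z' -> {0,1}, take 0 (3->0 ok)

0,0,2,3,0,2,1,0,2,1,0,2,3,1,3,1,3,0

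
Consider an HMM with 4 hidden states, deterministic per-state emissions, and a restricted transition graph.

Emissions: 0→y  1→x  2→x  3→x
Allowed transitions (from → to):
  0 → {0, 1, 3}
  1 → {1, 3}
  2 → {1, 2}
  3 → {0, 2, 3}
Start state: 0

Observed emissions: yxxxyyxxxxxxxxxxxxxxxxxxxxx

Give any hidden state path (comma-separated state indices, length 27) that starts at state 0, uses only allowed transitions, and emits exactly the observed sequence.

0,1,3,3,0,0,3,3,3,2,1,1,1,1,3,2,2,2,2,1,1,3,2,1,1,3,2

  0: obs=y cand={0} pick 0 [start]
  1: obs=x cand={1,2,3} pick 1 [0->1 ok]
  2: obs=x cand={1,2,3} pick 3 [1->3 ok]
  3: obs=x cand={1,2,3} pick 3 [3->3 ok]
  4: obs=y cand={0} pick 0 [3->0 ok]
  5: obs=y cand={0} pick 0 [0->0 ok]
  6: obs=x cand={1,2,3} pick 3 [0->3 ok]
  7: obs=x cand={1,2,3} pick 3 [3->3 ok]
  8: obs=x cand={1,2,3} pick 3 [3->3 ok]
  9: obs=x cand={1,2,3} pick 2 [3->2 ok]
  10: obs=x cand={1,2,3} pick 1 [2->1 ok]
  11: obs=x cand={1,2,3} pick 1 [1->1 ok]
  12: obs=x cand={1,2,3} pick 1 [1->1 ok]
  13: obs=x cand={1,2,3} pick 1 [1->1 ok]
  14: obs=x cand={1,2,3} pick 3 [1->3 ok]
  15: obs=x cand={1,2,3} pick 2 [3->2 ok]
  16: obs=x cand={1,2,3} pick 2 [2->2 ok]
  17: obs=x cand={1,2,3} pick 2 [2->2 ok]
  18: obs=x cand={1,2,3} pick 2 [2->2 ok]
  19: obs=x cand={1,2,3} pick 1 [2->1 ok]
  20: obs=x cand={1,2,3} pick 1 [1->1 ok]
  21: obs=x cand={1,2,3} pick 3 [1->3 ok]
  22: obs=x cand={1,2,3} pick 2 [3->2 ok]
  23: obs=x cand={1,2,3} pick 1 [2->1 ok]
  24: obs=x cand={1,2,3} pick 1 [1->1 ok]
  25: obs=x cand={1,2,3} pick 3 [1->3 ok]
  26: obs=x cand={1,2,3} pick 2 [3->2 ok]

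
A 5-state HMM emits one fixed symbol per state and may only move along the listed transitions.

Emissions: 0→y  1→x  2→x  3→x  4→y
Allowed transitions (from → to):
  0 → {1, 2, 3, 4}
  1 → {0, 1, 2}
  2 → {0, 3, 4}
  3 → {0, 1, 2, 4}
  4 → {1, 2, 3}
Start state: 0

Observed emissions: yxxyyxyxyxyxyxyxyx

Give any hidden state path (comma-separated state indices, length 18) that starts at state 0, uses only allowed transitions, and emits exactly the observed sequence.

  0: obs=y cand={0,4} pick 0 [start]
  1: obs=x cand={1,2,3} pick 2 [0->2 ok]
  2: obs=x cand={1,2,3} pick 3 [2->3 ok]
  3: obs=y cand={0,4} pick 0 [3->0 ok]
  4: obs=y cand={0,4} pick 4 [0->4 ok]
  5: obs=x cand={1,2,3} pick 1 [4->1 ok]
  6: obs=y cand={0,4} pick 0 [1->0 ok]
  7: obs=x cand={1,2,3} pick 3 [0->3 ok]
  8: obs=y cand={0,4} pick 0 [3->0 ok]
  9: obs=x cand={1,2,3} pick 3 [0->3 ok]
  10: obs=y cand={0,4} pick 4 [3->4 ok]
  11: obs=x cand={1,2,3} pick 2 [4->2 ok]
  12: obs=y cand={0,4} pick 0 [2->0 ok]
  13: obs=x cand={1,2,3} pick 3 [0->3 ok]
  14: obs=y cand={0,4} pick 4 [3->4 ok]
  15: obs=x cand={1,2,3} pick 2 [4->2 ok]
  16: obs=y cand={0,4} pick 4 [2->4 ok]
  17: obs=x cand={1,2,3} pick 3 [4->3 ok]

0,2,3,0,4,1,0,3,0,3,4,2,0,3,4,2,4,3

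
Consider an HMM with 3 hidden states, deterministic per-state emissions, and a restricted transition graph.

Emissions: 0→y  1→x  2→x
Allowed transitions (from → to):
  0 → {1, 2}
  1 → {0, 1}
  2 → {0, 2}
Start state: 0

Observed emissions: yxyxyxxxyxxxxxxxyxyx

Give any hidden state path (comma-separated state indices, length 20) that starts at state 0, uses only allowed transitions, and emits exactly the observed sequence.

0,1,0,1,0,1,1,1,0,2,2,2,2,2,2,2,0,2,0,1

  t0 'y' -> {0}, take 0 (start)
  t1 'x' -> {1,2}, take 1 (0->1 ok)
  t2 'y' -> {0}, take 0 (1->0 ok)
  t3 'x' -> {1,2}, take 1 (0->1 ok)
  t4 'y' -> {0}, take 0 (1->0 ok)
  t5 'x' -> {1,2}, take 1 (0->1 ok)
  t6 'x' -> {1,2}, take 1 (1->1 ok)
  t7 'x' -> {1,2}, take 1 (1->1 ok)
  t8 'y' -> {0}, take 0 (1->0 ok)
  t9 'x' -> {1,2}, take 2 (0->2 ok)
  t10 'x' -> {1,2}, take 2 (2->2 ok)
  t11 'x' -> {1,2}, take 2 (2->2 ok)
  t12 'x' -> {1,2}, take 2 (2->2 ok)
  t13 'x' -> {1,2}, take 2 (2->2 ok)
  t14 'x' -> {1,2}, take 2 (2->2 ok)
  t15 'x' -> {1,2}, take 2 (2->2 ok)
  t16 'y' -> {0}, take 0 (2->0 ok)
  t17 'x' -> {1,2}, take 2 (0->2 ok)
  t18 'y' -> {0}, take 0 (2->0 ok)
  t19 'x' -> {1,2}, take 1 (0->1 ok)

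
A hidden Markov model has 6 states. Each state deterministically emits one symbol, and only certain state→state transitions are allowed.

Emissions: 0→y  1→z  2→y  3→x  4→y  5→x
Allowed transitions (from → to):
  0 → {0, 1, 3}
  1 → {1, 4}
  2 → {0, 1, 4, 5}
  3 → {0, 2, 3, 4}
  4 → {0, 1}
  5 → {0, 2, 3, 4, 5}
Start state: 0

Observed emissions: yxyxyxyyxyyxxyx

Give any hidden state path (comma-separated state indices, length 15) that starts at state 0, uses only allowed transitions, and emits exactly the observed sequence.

  0: obs=y cand={0,2,4} pick 0 [start]
  1: obs=x cand={3,5} pick 3 [0->3 ok]
  2: obs=y cand={0,2,4} pick 0 [3->0 ok]
  3: obs=x cand={3,5} pick 3 [0->3 ok]
  4: obs=y cand={0,2,4} pick 2 [3->2 ok]
  5: obs=x cand={3,5} pick 5 [2->5 ok]
  6: obs=y cand={0,2,4} pick 4 [5->4 ok]
  7: obs=y cand={0,2,4} pick 0 [4->0 ok]
  8: obs=x cand={3,5} pick 3 [0->3 ok]
  9: obs=y cand={0,2,4} pick 2 [3->2 ok]
  10: obs=y cand={0,2,4} pick 0 [2->0 ok]
  11: obs=x cand={3,5} pick 3 [0->3 ok]
  12: obs=x cand={3,5} pick 3 [3->3 ok]
  13: obs=y cand={0,2,4} pick 0 [3->0 ok]
  14: obs=x cand={3,5} pick 3 [0->3 ok]

0,3,0,3,2,5,4,0,3,2,0,3,3,0,3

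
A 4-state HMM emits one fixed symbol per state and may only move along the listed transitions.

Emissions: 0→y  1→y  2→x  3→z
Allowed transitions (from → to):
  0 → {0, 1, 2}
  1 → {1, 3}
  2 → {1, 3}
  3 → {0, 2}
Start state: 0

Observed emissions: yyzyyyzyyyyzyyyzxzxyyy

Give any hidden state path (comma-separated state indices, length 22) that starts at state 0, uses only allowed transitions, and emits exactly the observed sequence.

  [0] y  {0,1}  => 0  start
  [1] y  {0,1}  => 1  0->1 ok
  [2] z  {3}  => 3  1->3 ok
  [3] y  {0,1}  => 0  3->0 ok
  [4] y  {0,1}  => 0  0->0 ok
  [5] y  {0,1}  => 1  0->1 ok
  [6] z  {3}  => 3  1->3 ok
  [7] y  {0,1}  => 0  3->0 ok
  [8] y  {0,1}  => 0  0->0 ok
  [9] y  {0,1}  => 0  0->0 ok
  [10] y  {0,1}  => 1  0->1 ok
  [11] z  {3}  => 3  1->3 ok
  [12] y  {0,1}  => 0  3->0 ok
  [13] y  {0,1}  => 0  0->0 ok
  [14] y  {0,1}  => 1  0->1 ok
  [15] z  {3}  => 3  1->3 ok
  [16] x  {2}  => 2  3->2 ok
  [17] z  {3}  => 3  2->3 ok
  [18] x  {2}  => 2  3->2 ok
  [19] y  {0,1}  => 1  2->1 ok
  [20] y  {0,1}  => 1  1->1 ok
  [21] y  {0,1}  => 1  1->1 ok

0,1,3,0,0,1,3,0,0,0,1,3,0,0,1,3,2,3,2,1,1,1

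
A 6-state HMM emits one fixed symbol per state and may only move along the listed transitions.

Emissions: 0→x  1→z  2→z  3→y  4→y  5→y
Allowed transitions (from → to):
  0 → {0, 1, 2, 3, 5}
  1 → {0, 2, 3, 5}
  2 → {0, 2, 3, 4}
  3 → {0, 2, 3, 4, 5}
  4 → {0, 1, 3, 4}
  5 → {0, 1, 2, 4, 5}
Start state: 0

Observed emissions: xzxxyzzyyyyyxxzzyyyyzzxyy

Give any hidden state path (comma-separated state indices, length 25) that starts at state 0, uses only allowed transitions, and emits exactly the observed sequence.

  0: obs=x cand={0} pick 0 [start]
  1: obs=z cand={1,2} pick 2 [0->2 ok]
  2: obs=x cand={0} pick 0 [2->0 ok]
  3: obs=x cand={0} pick 0 [0->0 ok]
  4: obs=y cand={3,4,5} pick 5 [0->5 ok]
  5: obs=z cand={1,2} pick 1 [5->1 ok]
  6: obs=z cand={1,2} pick 2 [1->2 ok]
  7: obs=y cand={3,4,5} pick 3 [2->3 ok]
  8: obs=y cand={3,4,5} pick 4 [3->4 ok]
  9: obs=y cand={3,4,5} pick 3 [4->3 ok]
  10: obs=y cand={3,4,5} pick 4 [3->4 ok]
  11: obs=y cand={3,4,5} pick 4 [4->4 ok]
  12: obs=x cand={0} pick 0 [4->0 ok]
  13: obs=x cand={0} pick 0 [0->0 ok]
  14: obs=z cand={1,2} pick 2 [0->2 ok]
  15: obs=z cand={1,2} pick 2 [2->2 ok]
  16: obs=y cand={3,4,5} pick 4 [2->4 ok]
  17: obs=y cand={3,4,5} pick 3 [4->3 ok]
  18: obs=y cand={3,4,5} pick 5 [3->5 ok]
  19: obs=y cand={3,4,5} pick 5 [5->5 ok]
  20: obs=z cand={1,2} pick 2 [5->2 ok]
  21: obs=z cand={1,2} pick 2 [2->2 ok]
  22: obs=x cand={0} pick 0 [2->0 ok]
  23: obs=y cand={3,4,5} pick 5 [0->5 ok]
  24: obs=y cand={3,4,5} pick 5 [5->5 ok]

0,2,0,0,5,1,2,3,4,3,4,4,0,0,2,2,4,3,5,5,2,2,0,5,5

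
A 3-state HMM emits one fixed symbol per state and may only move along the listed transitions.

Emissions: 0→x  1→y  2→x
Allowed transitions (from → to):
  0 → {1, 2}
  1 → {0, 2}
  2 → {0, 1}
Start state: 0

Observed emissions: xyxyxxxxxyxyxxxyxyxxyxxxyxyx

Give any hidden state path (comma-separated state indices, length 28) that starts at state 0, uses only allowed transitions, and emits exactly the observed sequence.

  [0] x  {0,2}  => 0  start
  [1] y  {1}  => 1  0->1 ok
  [2] x  {0,2}  => 2  1->2 ok
  [3] y  {1}  => 1  2->1 ok
  [4] x  {0,2}  => 0  1->0 ok
  [5] x  {0,2}  => 2  0->2 ok
  [6] x  {0,2}  => 0  2->0 ok
  [7] x  {0,2}  => 2  0->2 ok
  [8] x  {0,2}  => 0  2->0 ok
  [9] y  {1}  => 1  0->1 ok
  [10] x  {0,2}  => 0  1->0 ok
  [11] y  {1}  => 1  0->1 ok
  [12] x  {0,2}  => 2  1->2 ok
  [13] x  {0,2}  => 0  2->0 ok
  [14] x  {0,2}  => 2  0->2 ok
  [15] y  {1}  => 1  2->1 ok
  [16] x  {0,2}  => 2  1->2 ok
  [17] y  {1}  => 1  2->1 ok
  [18] x  {0,2}  => 0  1->0 ok
  [19] x  {0,2}  => 2  0->2 ok
  [20] y  {1}  => 1  2->1 ok
  [21] x  {0,2}  => 0  1->0 ok
  [22] x  {0,2}  => 2  0->2 ok
  [23] x  {0,2}  => 0  2->0 ok
  [24] y  {1}  => 1  0->1 ok
  [25] x  {0,2}  => 2  1->2 ok
  [26] y  {1}  => 1  2->1 ok
  [27] x  {0,2}  => 0  1->0 ok

0,1,2,1,0,2,0,2,0,1,0,1,2,0,2,1,2,1,0,2,1,0,2,0,1,2,1,0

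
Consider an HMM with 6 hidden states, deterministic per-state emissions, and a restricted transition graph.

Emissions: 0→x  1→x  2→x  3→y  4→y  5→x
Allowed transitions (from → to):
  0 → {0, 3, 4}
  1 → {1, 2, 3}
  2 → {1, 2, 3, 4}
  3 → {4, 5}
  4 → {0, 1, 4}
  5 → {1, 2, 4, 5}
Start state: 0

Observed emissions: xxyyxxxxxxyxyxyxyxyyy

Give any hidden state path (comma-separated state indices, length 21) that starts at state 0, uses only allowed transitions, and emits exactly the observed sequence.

0,0,3,4,1,2,1,1,1,2,4,0,4,0,3,5,4,1,3,4,4

  0: obs=x cand={0,1,2,5} pick 0 [start]
  1: obs=x cand={0,1,2,5} pick 0 [0->0 ok]
  2: obs=y cand={3,4} pick 3 [0->3 ok]
  3: obs=y cand={3,4} pick 4 [3->4 ok]
  4: obs=x cand={0,1,2,5} pick 1 [4->1 ok]
  5: obs=x cand={0,1,2,5} pick 2 [1->2 ok]
  6: obs=x cand={0,1,2,5} pick 1 [2->1 ok]
  7: obs=x cand={0,1,2,5} pick 1 [1->1 ok]
  8: obs=x cand={0,1,2,5} pick 1 [1->1 ok]
  9: obs=x cand={0,1,2,5} pick 2 [1->2 ok]
  10: obs=y cand={3,4} pick 4 [2->4 ok]
  11: obs=x cand={0,1,2,5} pick 0 [4->0 ok]
  12: obs=y cand={3,4} pick 4 [0->4 ok]
  13: obs=x cand={0,1,2,5} pick 0 [4->0 ok]
  14: obs=y cand={3,4} pick 3 [0->3 ok]
  15: obs=x cand={0,1,2,5} pick 5 [3->5 ok]
  16: obs=y cand={3,4} pick 4 [5->4 ok]
  17: obs=x cand={0,1,2,5} pick 1 [4->1 ok]
  18: obs=y cand={3,4} pick 3 [1->3 ok]
  19: obs=y cand={3,4} pick 4 [3->4 ok]
  20: obs=y cand={3,4} pick 4 [4->4 ok]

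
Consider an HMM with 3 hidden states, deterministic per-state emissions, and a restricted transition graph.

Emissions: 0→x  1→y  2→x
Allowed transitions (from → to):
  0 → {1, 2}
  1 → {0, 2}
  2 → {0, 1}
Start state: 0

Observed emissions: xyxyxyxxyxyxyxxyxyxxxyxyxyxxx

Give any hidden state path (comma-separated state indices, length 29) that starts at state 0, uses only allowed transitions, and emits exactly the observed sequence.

  t0 'x' -> {0,2}, take 0 (start)
  t1 'y' -> {1}, take 1 (0->1 ok)
  t2 'x' -> {0,2}, take 0 (1->0 ok)
  t3 'y' -> {1}, take 1 (0->1 ok)
  t4 'x' -> {0,2}, take 0 (1->0 ok)
  t5 'y' -> {1}, take 1 (0->1 ok)
  t6 'x' -> {0,2}, take 0 (1->0 ok)
  t7 'x' -> {0,2}, take 2 (0->2 ok)
  t8 'y' -> {1}, take 1 (2->1 ok)
  t9 'x' -> {0,2}, take 2 (1->2 ok)
  t10 'y' -> {1}, take 1 (2->1 ok)
  t11 'x' -> {0,2}, take 0 (1->0 ok)
  t12 'y' -> {1}, take 1 (0->1 ok)
  t13 'x' -> {0,2}, take 0 (1->0 ok)
  t14 'x' -> {0,2}, take 2 (0->2 ok)
  t15 'y' -> {1}, take 1 (2->1 ok)
  t16 'x' -> {0,2}, take 0 (1->0 ok)
  t17 'y' -> {1}, take 1 (0->1 ok)
  t18 'x' -> {0,2}, take 2 (1->2 ok)
  t19 'x' -> {0,2}, take 0 (2->0 ok)
  t20 'x' -> {0,2}, take 2 (0->2 ok)
  t21 'y' -> {1}, take 1 (2->1 ok)
  t22 'x' -> {0,2}, take 2 (1->2 ok)
  t23 'y' -> {1}, take 1 (2->1 ok)
  t24 'x' -> {0,2}, take 0 (1->0 ok)
  t25 'y' -> {1}, take 1 (0->1 ok)
  t26 'x' -> {0,2}, take 2 (1->2 ok)
  t27 'x' -> {0,2}, take 0 (2->0 ok)
  t28 'x' -> {0,2}, take 2 (0->2 ok)

0,1,0,1,0,1,0,2,1,2,1,0,1,0,2,1,0,1,2,0,2,1,2,1,0,1,2,0,2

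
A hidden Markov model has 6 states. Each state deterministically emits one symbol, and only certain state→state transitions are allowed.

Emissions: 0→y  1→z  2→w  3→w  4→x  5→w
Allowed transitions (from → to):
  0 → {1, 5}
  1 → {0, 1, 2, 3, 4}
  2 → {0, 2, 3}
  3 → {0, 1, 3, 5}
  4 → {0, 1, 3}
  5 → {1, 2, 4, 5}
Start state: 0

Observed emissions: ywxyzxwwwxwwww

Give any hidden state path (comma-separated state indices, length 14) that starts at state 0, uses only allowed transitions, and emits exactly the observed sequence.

0,5,4,0,1,4,3,5,5,4,3,5,5,5

  t0 'y' -> {0}, take 0 (start)
  t1 'w' -> {2,3,5}, take 5 (0->5 ok)
  t2 'x' -> {4}, take 4 (5->4 ok)
  t3 'y' -> {0}, take 0 (4->0 ok)
  t4 'z' -> {1}, take 1 (0->1 ok)
  t5 'x' -> {4}, take 4 (1->4 ok)
  t6 'w' -> {2,3,5}, take 3 (4->3 ok)
  t7 'w' -> {2,3,5}, take 5 (3->5 ok)
  t8 'w' -> {2,3,5}, take 5 (5->5 ok)
  t9 'x' -> {4}, take 4 (5->4 ok)
  t10 'w' -> {2,3,5}, take 3 (4->3 ok)
  t11 'w' -> {2,3,5}, take 5 (3->5 ok)
  t12 'w' -> {2,3,5}, take 5 (5->5 ok)
  t13 'w' -> {2,3,5}, take 5 (5->5 ok)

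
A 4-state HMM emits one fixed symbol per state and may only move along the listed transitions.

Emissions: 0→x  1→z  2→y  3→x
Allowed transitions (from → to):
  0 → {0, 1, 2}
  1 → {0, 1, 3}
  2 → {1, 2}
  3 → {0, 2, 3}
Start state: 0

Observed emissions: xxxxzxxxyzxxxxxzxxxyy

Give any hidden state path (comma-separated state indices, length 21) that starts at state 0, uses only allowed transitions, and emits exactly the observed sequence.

0,0,0,0,1,3,3,0,2,1,3,3,0,0,0,1,3,0,0,2,2

  pos 0: x in {0,3}, choose 0; start
  pos 1: x in {0,3}, choose 0; 0->0 ok
  pos 2: x in {0,3}, choose 0; 0->0 ok
  pos 3: x in {0,3}, choose 0; 0->0 ok
  pos 4: z in {1}, choose 1; 0->1 ok
  pos 5: x in {0,3}, choose 3; 1->3 ok
  pos 6: x in {0,3}, choose 3; 3->3 ok
  pos 7: x in {0,3}, choose 0; 3->0 ok
  pos 8: y in {2}, choose 2; 0->2 ok
  pos 9: z in {1}, choose 1; 2->1 ok
  pos 10: x in {0,3}, choose 3; 1->3 ok
  pos 11: x in {0,3}, choose 3; 3->3 ok
  pos 12: x in {0,3}, choose 0; 3->0 ok
  pos 13: x in {0,3}, choose 0; 0->0 ok
  pos 14: x in {0,3}, choose 0; 0->0 ok
  pos 15: z in {1}, choose 1; 0->1 ok
  pos 16: x in {0,3}, choose 3; 1->3 ok
  pos 17: x in {0,3}, choose 0; 3->0 ok
  pos 18: x in {0,3}, choose 0; 0->0 ok
  pos 19: y in {2}, choose 2; 0->2 ok
  pos 20: y in {2}, choose 2; 2->2 ok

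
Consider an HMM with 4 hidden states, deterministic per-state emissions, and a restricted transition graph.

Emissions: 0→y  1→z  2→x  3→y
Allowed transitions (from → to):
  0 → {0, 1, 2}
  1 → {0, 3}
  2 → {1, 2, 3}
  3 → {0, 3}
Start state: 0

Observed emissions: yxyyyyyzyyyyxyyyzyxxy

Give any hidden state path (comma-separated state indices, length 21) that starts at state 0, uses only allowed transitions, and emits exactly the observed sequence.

0,2,3,3,3,3,0,1,3,3,0,0,2,3,3,0,1,0,2,2,3

  pos 0: y in {0,3}, choose 0; start
  pos 1: x in {2}, choose 2; 0->2 ok
  pos 2: y in {0,3}, choose 3; 2->3 ok
  pos 3: y in {0,3}, choose 3; 3->3 ok
  pos 4: y in {0,3}, choose 3; 3->3 ok
  pos 5: y in {0,3}, choose 3; 3->3 ok
  pos 6: y in {0,3}, choose 0; 3->0 ok
  pos 7: z in {1}, choose 1; 0->1 ok
  pos 8: y in {0,3}, choose 3; 1->3 ok
  pos 9: y in {0,3}, choose 3; 3->3 ok
  pos 10: y in {0,3}, choose 0; 3->0 ok
  pos 11: y in {0,3}, choose 0; 0->0 ok
  pos 12: x in {2}, choose 2; 0->2 ok
  pos 13: y in {0,3}, choose 3; 2->3 ok
  pos 14: y in {0,3}, choose 3; 3->3 ok
  pos 15: y in {0,3}, choose 0; 3->0 ok
  pos 16: z in {1}, choose 1; 0->1 ok
  pos 17: y in {0,3}, choose 0; 1->0 ok
  pos 18: x in {2}, choose 2; 0->2 ok
  pos 19: x in {2}, choose 2; 2->2 ok
  pos 20: y in {0,3}, choose 3; 2->3 ok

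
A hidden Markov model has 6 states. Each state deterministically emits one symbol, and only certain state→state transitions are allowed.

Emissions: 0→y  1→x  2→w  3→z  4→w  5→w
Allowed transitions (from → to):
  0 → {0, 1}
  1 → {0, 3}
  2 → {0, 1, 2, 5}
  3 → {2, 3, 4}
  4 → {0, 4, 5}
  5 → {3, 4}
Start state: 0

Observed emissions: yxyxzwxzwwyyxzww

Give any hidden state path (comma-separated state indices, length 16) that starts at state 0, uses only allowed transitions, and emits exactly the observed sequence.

0,1,0,1,3,2,1,3,4,4,0,0,1,3,4,5

  t0 'y' -> {0}, take 0 (start)
  t1 'x' -> {1}, take 1 (0->1 ok)
  t2 'y' -> {0}, take 0 (1->0 ok)
  t3 'x' -> {1}, take 1 (0->1 ok)
  t4 'z' -> {3}, take 3 (1->3 ok)
  t5 'w' -> {2,4,5}, take 2 (3->2 ok)
  t6 'x' -> {1}, take 1 (2->1 ok)
  t7 'z' -> {3}, take 3 (1->3 ok)
  t8 'w' -> {2,4,5}, take 4 (3->4 ok)
  t9 'w' -> {2,4,5}, take 4 (4->4 ok)
  t10 'y' -> {0}, take 0 (4->0 ok)
  t11 'y' -> {0}, take 0 (0->0 ok)
  t12 'x' -> {1}, take 1 (0->1 ok)
  t13 'z' -> {3}, take 3 (1->3 ok)
  t14 'w' -> {2,4,5}, take 4 (3->4 ok)
  t15 'w' -> {2,4,5}, take 5 (4->5 ok)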